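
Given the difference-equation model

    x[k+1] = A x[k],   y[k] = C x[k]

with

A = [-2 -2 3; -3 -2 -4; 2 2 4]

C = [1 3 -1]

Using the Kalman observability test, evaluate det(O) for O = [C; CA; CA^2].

CA = [[-13, -10, -13]]
CA^2 = [[30, 20, -51]]
Observability matrix O = [C; CA; CA^2] = [[1, 3, -1], [-13, -10, -13], [30, 20, -51]]
Expanding along the first row, det(O) = 1·((-10)·(-51) - (-13)·20) - 3·((-13)·(-51) - (-13)·30) + (-1)·((-13)·20 - (-10)·30) = 1·770 - 3·1053 + (-1)·40 = -2429
Since det(O) ≠ 0, rank(O) = 3 and the system is completely observable.

-2429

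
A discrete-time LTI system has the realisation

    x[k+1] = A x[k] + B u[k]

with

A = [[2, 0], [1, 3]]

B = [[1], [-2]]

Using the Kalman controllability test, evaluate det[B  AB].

-1

AB = [[2], [-5]]
Controllability matrix C = [B  AB] = [[1, 2], [-2, -5]]
det(C) = 1·(-5) - 2·(-2) = -5 - (-4) = -1
Since det(C) ≠ 0, rank(C) = 2 and the system is completely controllable.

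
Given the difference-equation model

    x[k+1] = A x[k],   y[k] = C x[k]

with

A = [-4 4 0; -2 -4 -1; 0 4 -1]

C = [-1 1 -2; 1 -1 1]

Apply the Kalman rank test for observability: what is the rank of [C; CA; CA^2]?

CA = [[2, -16, 1], [-2, 12, 0]]
CA^2 = [[24, 76, 15], [-16, -56, -12]]
Observability matrix O = [C; CA; CA^2] = [[-1, 1, -2], [1, -1, 1], [2, -16, 1], [-2, 12, 0], [24, 76, 15], [-16, -56, -12]]
Take the 3×3 submatrix of O formed by rows 1, 2, 3: [[-1, 1, -2], [1, -1, 1], [2, -16, 1]]. Its determinant is (-1)·((-1)·1 - 1·(-16)) - 1·(1·1 - 1·2) + (-2)·(1·(-16) - (-1)·2) = (-1)·15 - 1·(-1) + (-2)·(-14) = 14 ≠ 0.
So rank(O) ≥ 3; since O has 3 columns, rank(O) = 3.
rank(O) = 3 = n, so the pair (A, C) is completely observable.

3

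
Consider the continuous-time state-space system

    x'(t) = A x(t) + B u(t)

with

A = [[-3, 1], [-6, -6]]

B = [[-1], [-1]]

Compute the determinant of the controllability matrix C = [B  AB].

-10

AB = [[2], [12]]
Controllability matrix C = [B  AB] = [[-1, 2], [-1, 12]]
det(C) = (-1)·12 - 2·(-1) = -12 - (-2) = -10
Since det(C) ≠ 0, rank(C) = 2 and the system is completely controllable.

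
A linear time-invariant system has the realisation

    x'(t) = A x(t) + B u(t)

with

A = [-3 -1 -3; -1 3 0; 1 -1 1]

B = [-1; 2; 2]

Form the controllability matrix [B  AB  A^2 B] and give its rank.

AB = [[-5], [7], [-1]]
A^2B = [[11], [26], [-13]]
Controllability matrix C = [B  AB  A^2B] = [[-1, -5, 11], [2, 7, 26], [2, -1, -13]]
det(C) = (-1)·(7·(-13) - 26·(-1)) - (-5)·(2·(-13) - 26·2) + 11·(2·(-1) - 7·2) = (-1)·(-65) - (-5)·(-78) + 11·(-16) = -501 ≠ 0, so rank(C) = 3.
rank(C) = 3 = n, so the pair (A, B) is completely controllable.

3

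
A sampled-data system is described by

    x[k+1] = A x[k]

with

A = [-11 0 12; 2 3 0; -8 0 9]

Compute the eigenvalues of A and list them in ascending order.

det(zI - A) = z^3 - (tr A)z^2 + (M11 + M22 + M33)z - det A, where Mii is the 2×2 principal minor of A obtained by deleting row i and column i.
tr A = (-11) + 3 + 9 = 1; M11 = 3·9 - 0·0 = 27 - 0 = 27; M22 = (-11)·9 - 12·(-8) = -99 - (-96) = -3; M33 = (-11)·3 - 0·2 = -33 - 0 = -33; sum of minors = -9.
det A = (-11)·(3·9 - 0·0) - 0·(2·9 - 0·(-8)) + 12·(2·0 - 3·(-8)) = (-11)·27 - 0·18 + 12·24 = -9.
So p(z) = det(zI - A) = z^3 - z^2 - 9z + 9.
Rational-root test: any integer root divides 9. Testing small divisors, z = 1 works: p(1) = 1 + (-1) + (-9) + 9 = 0, so (z - 1) is a factor.
Dividing, p(z) = (z - 1)(z^2 - 9).
Factor z^2 - 9: two numbers with sum 0 and product -9 are 3 and -3, so z^2 - 9 = (z - 3)(z + 3).
Hence p(z) = (z - 3) (z - 1) (z + 3), with roots -3, 1, 3.

-3, 1, 3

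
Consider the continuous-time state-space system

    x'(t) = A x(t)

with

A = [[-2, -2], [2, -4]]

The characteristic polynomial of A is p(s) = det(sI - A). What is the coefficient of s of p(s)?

6

For a 2×2 matrix, det(sI - A) = s^2 - (tr A)s + det A.
tr A = -6, det A = 12.
So p(s) = s^2 + 6s + 12.
The coefficient of s is 6.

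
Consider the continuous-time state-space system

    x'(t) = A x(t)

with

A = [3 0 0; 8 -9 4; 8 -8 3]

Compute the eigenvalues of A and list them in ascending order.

-5, -1, 3

det(sI - A) = s^3 - (tr A)s^2 + (M11 + M22 + M33)s - det A, where Mii is the 2×2 principal minor of A obtained by deleting row i and column i.
tr A = 3 + (-9) + 3 = -3; M11 = (-9)·3 - 4·(-8) = -27 - (-32) = 5; M22 = 3·3 - 0·8 = 9 - 0 = 9; M33 = 3·(-9) - 0·8 = -27 - 0 = -27; sum of minors = -13.
det A = 3·((-9)·3 - 4·(-8)) - 0·(8·3 - 4·8) + 0·(8·(-8) - (-9)·8) = 3·5 - 0·(-8) + 0·8 = 15.
So p(s) = det(sI - A) = s^3 + 3s^2 - 13s - 15.
Rational-root test: any integer root divides -15. Testing small divisors, s = -1 works: p(-1) = -1 + 3 + 13 + (-15) = 0, so (s + 1) is a factor.
Dividing, p(s) = (s + 1)(s^2 + 2s - 15).
Factor s^2 + 2s - 15: two numbers with sum -2 and product -15 are 3 and -5, so s^2 + 2s - 15 = (s - 3)(s + 5).
Hence p(s) = (s - 3) (s + 1) (s + 5), with roots -5, -1, 3.
At least one eigenvalue has non-negative real part, so the system is not asymptotically stable.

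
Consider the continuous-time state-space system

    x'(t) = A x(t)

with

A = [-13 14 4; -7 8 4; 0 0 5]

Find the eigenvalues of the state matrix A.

-6, 1, 5

det(sI - A) = s^3 - (tr A)s^2 + (M11 + M22 + M33)s - det A, where Mii is the 2×2 principal minor of A obtained by deleting row i and column i.
tr A = (-13) + 8 + 5 = 0; M11 = 8·5 - 4·0 = 40 - 0 = 40; M22 = (-13)·5 - 4·0 = -65 - 0 = -65; M33 = (-13)·8 - 14·(-7) = -104 - (-98) = -6; sum of minors = -31.
det A = (-13)·(8·5 - 4·0) - 14·((-7)·5 - 4·0) + 4·((-7)·0 - 8·0) = (-13)·40 - 14·(-35) + 4·0 = -30.
So p(s) = det(sI - A) = s^3 - 31s + 30.
Rational-root test: any integer root divides 30. Testing small divisors, s = 1 works: p(1) = 1 + 0 + (-31) + 30 = 0, so (s - 1) is a factor.
Dividing, p(s) = (s - 1)(s^2 + s - 30).
Factor s^2 + s - 30: two numbers with sum -1 and product -30 are 5 and -6, so s^2 + s - 30 = (s - 5)(s + 6).
Hence p(s) = (s - 5) (s - 1) (s + 6), with roots -6, 1, 5.
At least one eigenvalue has non-negative real part, so the system is not asymptotically stable.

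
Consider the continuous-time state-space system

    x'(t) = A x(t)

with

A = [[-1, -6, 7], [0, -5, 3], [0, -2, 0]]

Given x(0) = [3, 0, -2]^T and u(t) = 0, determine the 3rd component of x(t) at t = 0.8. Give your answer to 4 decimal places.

det(sI - A) = s^3 - (tr A)s^2 + (M11 + M22 + M33)s - det A, where Mii is the 2×2 principal minor of A obtained by deleting row i and column i.
tr A = (-1) + (-5) + 0 = -6; M11 = (-5)·0 - 3·(-2) = 0 - (-6) = 6; M22 = (-1)·0 - 7·0 = 0 - 0 = 0; M33 = (-1)·(-5) - (-6)·0 = 5 - 0 = 5; sum of minors = 11.
det A = (-1)·((-5)·0 - 3·(-2)) - (-6)·(0·0 - 3·0) + 7·(0·(-2) - (-5)·0) = (-1)·6 - (-6)·0 + 7·0 = -6.
So p(s) = det(sI - A) = s^3 + 6s^2 + 11s + 6.
Rational-root test: any integer root divides 6. Testing small divisors, s = -1 works: p(-1) = -1 + 6 + (-11) + 6 = 0, so (s + 1) is a factor.
Dividing, p(s) = (s + 1)(s^2 + 5s + 6).
Factor s^2 + 5s + 6: two numbers with sum -5 and product 6 are -2 and -3, so s^2 + 5s + 6 = (s + 2)(s + 3).
Hence p(s) = (s + 1) (s + 2) (s + 3), with roots -3, -2, -1.
The eigenvalues -3, -2, -1 are distinct and real, so A is diagonalisable and x(t) = e^{At} x(0) = V diag(e^{λ_i t}) V^{-1} x(0), where the columns of V are the eigenvectors.
λ = -3: A - (-3)I = [[2, -6, 7], [0, -2, 3], [0, -2, 3]]. v must be orthogonal to every row; (row 1) × (row 2) = [-4, -6, -4], so take v_1 = [2, 3, 2]^T.
λ = -2: A - (-2)I = [[1, -6, 7], [0, -3, 3], [0, -2, 2]]. v must be orthogonal to every row; (row 1) × (row 2) = [3, -3, -3], so take v_2 = [1, -1, -1]^T.
λ = -1: A - (-1)I = [[0, -6, 7], [0, -4, 3], [0, -2, 1]]. v must be orthogonal to every row; (row 1) × (row 2) = [10, 0, 0], so take v_3 = [1, 0, 0]^T.
V = [v_1 v_2 v_3] = [[2, 1, 1], [3, -1, 0], [2, -1, 0]] has det V = -1, so V^{-1} = adj(V)/det V = [[0, 1, -1], [0, 2, -3], [1, -4, 5]].
Modal coordinates z(0) = V^{-1} x(0): 0·3 + 1·0 + (-1)·(-2) = 2; 0·3 + 2·0 + (-3)·(-2) = 6; 1·3 + (-4)·0 + 5·(-2) = -7; so z(0) = [2, 6, -7]^T.
x_3(t) = Σ_i (v_i)_3 · z_i(0) · e^{λ_i t} (row 3 of V times the modal terms).
x_3(0.8) = 2·2·e^{-3·0.8} + (-1)·6·e^{-2·0.8} + 0·(-7)·e^{-1·0.8} = 4·0.090718 + (-6)·0.201897 + 0·0.449329 = -0.8485.

-0.8485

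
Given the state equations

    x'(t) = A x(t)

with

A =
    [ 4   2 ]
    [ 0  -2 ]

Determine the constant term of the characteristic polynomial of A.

For a 2×2 matrix, det(sI - A) = s^2 - (tr A)s + det A.
tr A = 2, det A = -8.
So p(s) = s^2 - 2s - 8.
The constant term is -8.

-8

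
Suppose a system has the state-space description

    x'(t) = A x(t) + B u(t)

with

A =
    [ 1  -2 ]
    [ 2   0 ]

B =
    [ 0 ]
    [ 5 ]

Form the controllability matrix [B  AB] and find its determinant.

50

AB = [[-10], [0]]
Controllability matrix C = [B  AB] = [[0, -10], [5, 0]]
det(C) = 0·0 - (-10)·5 = 0 - (-50) = 50
Since det(C) ≠ 0, rank(C) = 2 and the system is completely controllable.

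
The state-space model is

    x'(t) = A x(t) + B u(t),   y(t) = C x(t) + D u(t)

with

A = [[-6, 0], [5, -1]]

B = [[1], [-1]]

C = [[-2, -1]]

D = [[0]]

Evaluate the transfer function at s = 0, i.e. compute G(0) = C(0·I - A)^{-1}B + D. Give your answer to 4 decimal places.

-0.1667

G(0) = C(-A)^{-1}B + D = -C A^{-1} B + D.
det A = 6, so A^{-1} = (1/6)·adj(A) = [[-1/6, 0], [-5/6, -1]]
A^{-1} B = [-1/6, 1/6]^T
C A^{-1} B = 1/6
G(0) = D - C A^{-1} B = 0 - (1/6) = -1/6 ≈ -0.1667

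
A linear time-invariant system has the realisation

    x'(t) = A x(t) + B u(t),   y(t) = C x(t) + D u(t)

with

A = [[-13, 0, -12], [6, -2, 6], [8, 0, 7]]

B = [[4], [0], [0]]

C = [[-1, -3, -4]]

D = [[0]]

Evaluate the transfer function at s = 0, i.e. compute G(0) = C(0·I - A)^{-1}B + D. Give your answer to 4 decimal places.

-27.2000

G(0) = C(-A)^{-1}B + D = -C A^{-1} B + D.
det A = -10, so A^{-1} = (1/-10)·adj(A) = [[7/5, 0, 12/5], [-3/5, -1/2, -3/5], [-8/5, 0, -13/5]]
A^{-1} B = [28/5, -12/5, -32/5]^T
C A^{-1} B = 136/5
G(0) = D - C A^{-1} B = 0 - (136/5) = -136/5 ≈ -27.2000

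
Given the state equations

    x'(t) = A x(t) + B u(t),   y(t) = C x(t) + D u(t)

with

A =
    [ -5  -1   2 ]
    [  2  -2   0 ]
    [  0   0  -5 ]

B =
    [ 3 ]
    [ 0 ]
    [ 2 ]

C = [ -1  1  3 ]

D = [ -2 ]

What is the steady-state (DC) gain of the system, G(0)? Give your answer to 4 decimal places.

G(0) = C(-A)^{-1}B + D = -C A^{-1} B + D.
det A = -60, so A^{-1} = (1/-60)·adj(A) = [[-1/6, 1/12, -1/15], [-1/6, -5/12, -1/15], [0, 0, -1/5]]
A^{-1} B = [-19/30, -19/30, -2/5]^T
C A^{-1} B = -6/5
G(0) = D - C A^{-1} B = -2 - (-6/5) = -4/5 ≈ -0.8000

-0.8000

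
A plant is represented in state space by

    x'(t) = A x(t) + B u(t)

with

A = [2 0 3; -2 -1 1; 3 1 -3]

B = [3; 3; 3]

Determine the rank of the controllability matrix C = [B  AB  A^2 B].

3

AB = [[15], [-6], [3]]
A^2B = [[39], [-21], [30]]
Controllability matrix C = [B  AB  A^2B] = [[3, 15, 39], [3, -6, -21], [3, 3, 30]]
det(C) = 3·((-6)·30 - (-21)·3) - 15·(3·30 - (-21)·3) + 39·(3·3 - (-6)·3) = 3·(-117) - 15·153 + 39·27 = -1593 ≠ 0, so rank(C) = 3.
rank(C) = 3 = n, so the pair (A, B) is completely controllable.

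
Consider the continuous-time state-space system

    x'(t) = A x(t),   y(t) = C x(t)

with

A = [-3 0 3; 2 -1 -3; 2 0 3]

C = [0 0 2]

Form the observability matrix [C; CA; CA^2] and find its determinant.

CA = [[4, 0, 6]]
CA^2 = [[0, 0, 30]]
Observability matrix O = [C; CA; CA^2] = [[0, 0, 2], [4, 0, 6], [0, 0, 30]]
Expanding along the first row, det(O) = 0·(0·30 - 6·0) - 0·(4·30 - 6·0) + 2·(4·0 - 0·0) = 0·0 - 0·120 + 2·0 = 0
Since det(O) = 0, rank(O) < 3 and the system is not completely observable.

0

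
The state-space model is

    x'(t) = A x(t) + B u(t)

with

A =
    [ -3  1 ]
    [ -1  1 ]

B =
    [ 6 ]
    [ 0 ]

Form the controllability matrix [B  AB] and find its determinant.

AB = [[-18], [-6]]
Controllability matrix C = [B  AB] = [[6, -18], [0, -6]]
det(C) = 6·(-6) - (-18)·0 = -36 - 0 = -36
Since det(C) ≠ 0, rank(C) = 2 and the system is completely controllable.

-36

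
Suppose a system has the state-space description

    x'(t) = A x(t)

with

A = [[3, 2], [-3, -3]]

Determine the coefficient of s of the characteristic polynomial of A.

0

For a 2×2 matrix, det(sI - A) = s^2 - (tr A)s + det A.
tr A = 0, det A = -3.
So p(s) = s^2 - 3.
The coefficient of s is 0.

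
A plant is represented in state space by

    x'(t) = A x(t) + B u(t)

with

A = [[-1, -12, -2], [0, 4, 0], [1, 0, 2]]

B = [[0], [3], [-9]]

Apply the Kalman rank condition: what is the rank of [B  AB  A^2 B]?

AB = [[-18], [12], [-18]]
A^2B = [[-90], [48], [-54]]
Controllability matrix C = [B  AB  A^2B] = [[0, -18, -90], [3, 12, 48], [-9, -18, -54]]
The rows r1, r2, r3 of C are linearly dependent: r1 + 3·r2 + r3 = 0 (check each entry), so rank(C) ≤ 2.
The 2×2 minor from rows 1, 2, columns 1, 2 is 0·12 - (-18)·3 = 0 - (-54) = 54 ≠ 0, so rank(C) = 2.
rank(C) = 2 < n = 3, so the pair (A, B) is not completely controllable.

2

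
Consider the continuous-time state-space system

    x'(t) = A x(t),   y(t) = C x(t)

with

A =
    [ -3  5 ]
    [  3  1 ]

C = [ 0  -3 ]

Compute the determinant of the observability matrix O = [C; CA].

CA = [[-9, -3]]
Observability matrix O = [C; CA] = [[0, -3], [-9, -3]]
det(O) = 0·(-3) - (-3)·(-9) = 0 - 27 = -27
Since det(O) ≠ 0, rank(O) = 2 and the system is completely observable.

-27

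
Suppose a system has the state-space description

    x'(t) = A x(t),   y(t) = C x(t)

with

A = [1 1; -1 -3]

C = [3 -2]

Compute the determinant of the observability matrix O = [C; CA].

CA = [[5, 9]]
Observability matrix O = [C; CA] = [[3, -2], [5, 9]]
det(O) = 3·9 - (-2)·5 = 27 - (-10) = 37
Since det(O) ≠ 0, rank(O) = 2 and the system is completely observable.

37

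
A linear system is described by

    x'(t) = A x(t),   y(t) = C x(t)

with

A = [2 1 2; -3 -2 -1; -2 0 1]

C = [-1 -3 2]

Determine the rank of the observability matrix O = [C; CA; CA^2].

CA = [[3, 5, 3]]
CA^2 = [[-15, -7, 4]]
Observability matrix O = [C; CA; CA^2] = [[-1, -3, 2], [3, 5, 3], [-15, -7, 4]]
det(O) = (-1)·(5·4 - 3·(-7)) - (-3)·(3·4 - 3·(-15)) + 2·(3·(-7) - 5·(-15)) = (-1)·41 - (-3)·57 + 2·54 = 238 ≠ 0, so rank(O) = 3.
rank(O) = 3 = n, so the pair (A, C) is completely observable.

3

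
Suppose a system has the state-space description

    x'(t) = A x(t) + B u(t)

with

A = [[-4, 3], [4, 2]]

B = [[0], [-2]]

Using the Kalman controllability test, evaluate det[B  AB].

-12

AB = [[-6], [-4]]
Controllability matrix C = [B  AB] = [[0, -6], [-2, -4]]
det(C) = 0·(-4) - (-6)·(-2) = 0 - 12 = -12
Since det(C) ≠ 0, rank(C) = 2 and the system is completely controllable.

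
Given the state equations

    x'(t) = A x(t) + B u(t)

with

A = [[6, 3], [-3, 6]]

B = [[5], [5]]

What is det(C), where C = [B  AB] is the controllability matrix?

-150

AB = [[45], [15]]
Controllability matrix C = [B  AB] = [[5, 45], [5, 15]]
det(C) = 5·15 - 45·5 = 75 - 225 = -150
Since det(C) ≠ 0, rank(C) = 2 and the system is completely controllable.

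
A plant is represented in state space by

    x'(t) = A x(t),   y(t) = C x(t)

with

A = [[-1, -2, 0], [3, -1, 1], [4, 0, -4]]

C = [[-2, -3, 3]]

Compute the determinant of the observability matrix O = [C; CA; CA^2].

CA = [[5, 7, -15]]
CA^2 = [[-44, -17, 67]]
Observability matrix O = [C; CA; CA^2] = [[-2, -3, 3], [5, 7, -15], [-44, -17, 67]]
Expanding along the first row, det(O) = (-2)·(7·67 - (-15)·(-17)) - (-3)·(5·67 - (-15)·(-44)) + 3·(5·(-17) - 7·(-44)) = (-2)·214 - (-3)·(-325) + 3·223 = -734
Since det(O) ≠ 0, rank(O) = 3 and the system is completely observable.

-734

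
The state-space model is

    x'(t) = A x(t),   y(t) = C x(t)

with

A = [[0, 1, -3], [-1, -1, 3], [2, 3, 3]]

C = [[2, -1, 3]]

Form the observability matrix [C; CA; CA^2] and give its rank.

CA = [[7, 12, 0]]
CA^2 = [[-12, -5, 15]]
Observability matrix O = [C; CA; CA^2] = [[2, -1, 3], [7, 12, 0], [-12, -5, 15]]
det(O) = 2·(12·15 - 0·(-5)) - (-1)·(7·15 - 0·(-12)) + 3·(7·(-5) - 12·(-12)) = 2·180 - (-1)·105 + 3·109 = 792 ≠ 0, so rank(O) = 3.
rank(O) = 3 = n, so the pair (A, C) is completely observable.

3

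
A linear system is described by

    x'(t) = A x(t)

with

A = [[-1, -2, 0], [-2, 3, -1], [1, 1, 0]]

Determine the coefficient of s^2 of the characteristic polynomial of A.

-2

Expand det(sI - A) for the 3×3 matrix.
p(s) = s^3 - 2s^2 - 6s - 1.
(Check: constant term = det(-A) = (-1)^3 det A = -1; coefficient of s^2 = -tr A = -2.)
The coefficient of s^2 is -2.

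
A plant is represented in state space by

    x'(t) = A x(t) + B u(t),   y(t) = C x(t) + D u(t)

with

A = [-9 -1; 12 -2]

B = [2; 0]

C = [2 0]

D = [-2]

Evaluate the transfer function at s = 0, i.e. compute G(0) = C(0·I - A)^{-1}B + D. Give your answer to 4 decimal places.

-1.7333

G(0) = C(-A)^{-1}B + D = -C A^{-1} B + D.
det A = 30, so A^{-1} = (1/30)·adj(A) = [[-1/15, 1/30], [-2/5, -3/10]]
A^{-1} B = [-2/15, -4/5]^T
C A^{-1} B = -4/15
G(0) = D - C A^{-1} B = -2 - (-4/15) = -26/15 ≈ -1.7333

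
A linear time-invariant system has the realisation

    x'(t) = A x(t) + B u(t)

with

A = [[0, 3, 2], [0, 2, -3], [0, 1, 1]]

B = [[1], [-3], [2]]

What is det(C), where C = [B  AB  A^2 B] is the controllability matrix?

AB = [[-5], [-12], [-1]]
A^2B = [[-38], [-21], [-13]]
Controllability matrix C = [B  AB  A^2B] = [[1, -5, -38], [-3, -12, -21], [2, -1, -13]]
Expanding along the first row, det(C) = 1·((-12)·(-13) - (-21)·(-1)) - (-5)·((-3)·(-13) - (-21)·2) + (-38)·((-3)·(-1) - (-12)·2) = 1·135 - (-5)·81 + (-38)·27 = -486
Since det(C) ≠ 0, rank(C) = 3 and the system is completely controllable.

-486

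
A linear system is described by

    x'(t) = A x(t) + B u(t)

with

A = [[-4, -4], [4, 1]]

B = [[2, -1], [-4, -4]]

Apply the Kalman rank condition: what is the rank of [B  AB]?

AB = [[8, 20], [4, -8]]
Controllability matrix C = [B  AB] = [[2, -1, 8, 20], [-4, -4, 4, -8]]
Take the 2×2 submatrix of C formed by columns 1, 2: [[2, -1], [-4, -4]]. Its determinant is 2·(-4) - (-1)·(-4) = -8 - 4 = -12 ≠ 0.
So rank(C) ≥ 2; since C has 2 rows, rank(C) = 2.
rank(C) = 2 = n, so the pair (A, B) is completely controllable.

2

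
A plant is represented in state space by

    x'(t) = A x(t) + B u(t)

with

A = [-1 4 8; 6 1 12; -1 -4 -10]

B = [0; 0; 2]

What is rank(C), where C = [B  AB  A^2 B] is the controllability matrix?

2

AB = [[16], [24], [-20]]
A^2B = [[-80], [-120], [88]]
Controllability matrix C = [B  AB  A^2B] = [[0, 16, -80], [0, 24, -120], [2, -20, 88]]
The rows r1, r2, r3 of C are linearly dependent: -3·r1 + 2·r2 = 0 (check each entry), so rank(C) ≤ 2.
The 2×2 minor from rows 1, 3, columns 1, 2 is 0·(-20) - 16·2 = 0 - 32 = -32 ≠ 0, so rank(C) = 2.
rank(C) = 2 < n = 3, so the pair (A, B) is not completely controllable.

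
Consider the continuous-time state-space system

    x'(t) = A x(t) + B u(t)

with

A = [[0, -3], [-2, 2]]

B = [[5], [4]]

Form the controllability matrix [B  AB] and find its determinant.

AB = [[-12], [-2]]
Controllability matrix C = [B  AB] = [[5, -12], [4, -2]]
det(C) = 5·(-2) - (-12)·4 = -10 - (-48) = 38
Since det(C) ≠ 0, rank(C) = 2 and the system is completely controllable.

38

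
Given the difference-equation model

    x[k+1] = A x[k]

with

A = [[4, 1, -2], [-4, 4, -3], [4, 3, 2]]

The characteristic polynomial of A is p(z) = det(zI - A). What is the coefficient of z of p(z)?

Expand det(zI - A) for the 3×3 matrix.
p(z) = z^3 - 10z^2 + 53z - 120.
(Check: constant term = det(-A) = (-1)^3 det A = -120; coefficient of z^2 = -tr A = -10.)
The coefficient of z is 53.

53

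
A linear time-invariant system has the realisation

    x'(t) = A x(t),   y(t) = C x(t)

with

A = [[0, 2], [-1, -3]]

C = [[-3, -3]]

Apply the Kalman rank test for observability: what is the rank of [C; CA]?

CA = [[3, 3]]
Observability matrix O = [C; CA] = [[-3, -3], [3, 3]]
Every row of O is a scalar multiple of row 1 = [-3, -3] (multipliers 1, -1), so the rows span a one-dimensional space.
O ≠ 0, hence rank(O) = 1.
rank(O) = 1 < n = 2, so the pair (A, C) is not completely observable.

1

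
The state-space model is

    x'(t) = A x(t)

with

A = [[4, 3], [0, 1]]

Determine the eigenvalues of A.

det(sI - A) = s^2 - (tr A)s + det A, with tr A = 4 + 1 = 5 and det A = 4·1 - 3·0 = 4 - 0 = 4.
So p(s) = det(sI - A) = s^2 - 5s + 4.
Factor s^2 - 5s + 4: two numbers with sum 5 and product 4 are 4 and 1, so s^2 - 5s + 4 = (s - 4)(s - 1).
Hence p(s) = (s - 4) (s - 1), with roots 1, 4.
At least one eigenvalue has non-negative real part, so the system is not asymptotically stable.

1, 4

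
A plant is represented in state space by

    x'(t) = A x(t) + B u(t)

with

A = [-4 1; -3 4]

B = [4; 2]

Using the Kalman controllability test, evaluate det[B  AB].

12

AB = [[-14], [-4]]
Controllability matrix C = [B  AB] = [[4, -14], [2, -4]]
det(C) = 4·(-4) - (-14)·2 = -16 - (-28) = 12
Since det(C) ≠ 0, rank(C) = 2 and the system is completely controllable.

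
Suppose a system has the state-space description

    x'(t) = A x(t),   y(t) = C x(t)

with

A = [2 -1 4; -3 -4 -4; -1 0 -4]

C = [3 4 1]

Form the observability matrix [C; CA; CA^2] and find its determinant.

CA = [[-7, -19, -8]]
CA^2 = [[51, 83, 80]]
Observability matrix O = [C; CA; CA^2] = [[3, 4, 1], [-7, -19, -8], [51, 83, 80]]
Expanding along the first row, det(O) = 3·((-19)·80 - (-8)·83) - 4·((-7)·80 - (-8)·51) + 1·((-7)·83 - (-19)·51) = 3·(-856) - 4·(-152) + 1·388 = -1572
Since det(O) ≠ 0, rank(O) = 3 and the system is completely observable.

-1572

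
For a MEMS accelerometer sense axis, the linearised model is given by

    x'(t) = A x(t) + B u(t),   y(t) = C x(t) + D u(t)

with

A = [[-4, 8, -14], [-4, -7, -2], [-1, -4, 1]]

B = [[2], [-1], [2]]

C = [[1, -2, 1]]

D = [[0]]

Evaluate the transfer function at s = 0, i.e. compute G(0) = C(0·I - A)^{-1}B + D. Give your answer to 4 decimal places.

G(0) = C(-A)^{-1}B + D = -C A^{-1} B + D.
det A = -18, so A^{-1} = (1/-18)·adj(A) = [[5/6, -8/3, 19/3], [-1/3, 1, -8/3], [-1/2, 4/3, -10/3]]
A^{-1} B = [17, -7, -9]^T
C A^{-1} B = 22
G(0) = D - C A^{-1} B = 0 - (22) = -22

-22.0000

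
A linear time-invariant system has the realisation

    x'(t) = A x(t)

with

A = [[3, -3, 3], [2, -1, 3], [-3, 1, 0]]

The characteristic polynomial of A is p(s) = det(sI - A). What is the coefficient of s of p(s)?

9

Expand det(sI - A) for the 3×3 matrix.
p(s) = s^3 - 2s^2 + 9s - 15.
(Check: constant term = det(-A) = (-1)^3 det A = -15; coefficient of s^2 = -tr A = -2.)
The coefficient of s is 9.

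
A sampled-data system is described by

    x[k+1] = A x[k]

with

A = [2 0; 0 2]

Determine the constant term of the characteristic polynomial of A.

For a 2×2 matrix, det(zI - A) = z^2 - (tr A)z + det A.
tr A = 4, det A = 4.
So p(z) = z^2 - 4z + 4.
The constant term is 4.

4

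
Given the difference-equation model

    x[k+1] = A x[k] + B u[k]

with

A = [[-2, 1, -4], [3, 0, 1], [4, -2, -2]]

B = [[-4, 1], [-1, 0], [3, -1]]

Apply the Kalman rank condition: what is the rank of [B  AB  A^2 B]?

3

AB = [[-5, 2], [-9, 2], [-20, 6]]
A^2B = [[81, -26], [-35, 12], [38, -8]]
Controllability matrix C = [B  AB  A^2B] = [[-4, 1, -5, 2, 81, -26], [-1, 0, -9, 2, -35, 12], [3, -1, -20, 6, 38, -8]]
Take the 3×3 submatrix of C formed by columns 1, 2, 3: [[-4, 1, -5], [-1, 0, -9], [3, -1, -20]]. Its determinant is (-4)·(0·(-20) - (-9)·(-1)) - 1·((-1)·(-20) - (-9)·3) + (-5)·((-1)·(-1) - 0·3) = (-4)·(-9) - 1·47 + (-5)·1 = -16 ≠ 0.
So rank(C) ≥ 3; since C has 3 rows, rank(C) = 3.
rank(C) = 3 = n, so the pair (A, B) is completely controllable.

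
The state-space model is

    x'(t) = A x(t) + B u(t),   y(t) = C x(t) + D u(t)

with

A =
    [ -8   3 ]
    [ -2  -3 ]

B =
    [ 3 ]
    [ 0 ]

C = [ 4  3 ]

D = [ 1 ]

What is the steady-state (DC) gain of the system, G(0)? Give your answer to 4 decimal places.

1.6000

G(0) = C(-A)^{-1}B + D = -C A^{-1} B + D.
det A = 30, so A^{-1} = (1/30)·adj(A) = [[-1/10, -1/10], [1/15, -4/15]]
A^{-1} B = [-3/10, 1/5]^T
C A^{-1} B = -3/5
G(0) = D - C A^{-1} B = 1 - (-3/5) = 8/5 ≈ 1.6000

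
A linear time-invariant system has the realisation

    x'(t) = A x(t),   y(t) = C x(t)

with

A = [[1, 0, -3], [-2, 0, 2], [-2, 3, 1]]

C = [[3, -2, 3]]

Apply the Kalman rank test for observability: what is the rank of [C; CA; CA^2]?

3

CA = [[1, 9, -10]]
CA^2 = [[3, -30, 5]]
Observability matrix O = [C; CA; CA^2] = [[3, -2, 3], [1, 9, -10], [3, -30, 5]]
det(O) = 3·(9·5 - (-10)·(-30)) - (-2)·(1·5 - (-10)·3) + 3·(1·(-30) - 9·3) = 3·(-255) - (-2)·35 + 3·(-57) = -866 ≠ 0, so rank(O) = 3.
rank(O) = 3 = n, so the pair (A, C) is completely observable.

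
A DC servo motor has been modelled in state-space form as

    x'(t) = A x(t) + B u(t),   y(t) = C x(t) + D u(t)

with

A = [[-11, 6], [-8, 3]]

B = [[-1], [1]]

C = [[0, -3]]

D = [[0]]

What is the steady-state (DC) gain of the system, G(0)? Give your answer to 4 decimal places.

G(0) = C(-A)^{-1}B + D = -C A^{-1} B + D.
det A = 15, so A^{-1} = (1/15)·adj(A) = [[1/5, -2/5], [8/15, -11/15]]
A^{-1} B = [-3/5, -19/15]^T
C A^{-1} B = 19/5
G(0) = D - C A^{-1} B = 0 - (19/5) = -19/5 ≈ -3.8000

-3.8000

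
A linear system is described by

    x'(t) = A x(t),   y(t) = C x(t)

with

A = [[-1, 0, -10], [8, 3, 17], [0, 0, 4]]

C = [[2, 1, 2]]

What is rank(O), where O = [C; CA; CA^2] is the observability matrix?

2

CA = [[6, 3, 5]]
CA^2 = [[18, 9, 11]]
Observability matrix O = [C; CA; CA^2] = [[2, 1, 2], [6, 3, 5], [18, 9, 11]]
The columns c1, c2, c3 of O are linearly dependent: -c1 + 2·c2 = 0 (check each entry), so rank(O) ≤ 2.
The 2×2 minor from rows 1, 2, columns 1, 3 is 2·5 - 2·6 = 10 - 12 = -2 ≠ 0, so rank(O) = 2.
rank(O) = 2 < n = 3, so the pair (A, C) is not completely observable.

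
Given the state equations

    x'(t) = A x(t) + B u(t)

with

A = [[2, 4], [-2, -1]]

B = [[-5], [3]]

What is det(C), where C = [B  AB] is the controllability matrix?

AB = [[2], [7]]
Controllability matrix C = [B  AB] = [[-5, 2], [3, 7]]
det(C) = (-5)·7 - 2·3 = -35 - 6 = -41
Since det(C) ≠ 0, rank(C) = 2 and the system is completely controllable.

-41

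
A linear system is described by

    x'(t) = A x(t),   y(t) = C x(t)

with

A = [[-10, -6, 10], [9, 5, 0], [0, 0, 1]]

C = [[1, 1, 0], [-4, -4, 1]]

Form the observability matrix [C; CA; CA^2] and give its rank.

CA = [[-1, -1, 10], [4, 4, -39]]
CA^2 = [[1, 1, 0], [-4, -4, 1]]
Observability matrix O = [C; CA; CA^2] = [[1, 1, 0], [-4, -4, 1], [-1, -1, 10], [4, 4, -39], [1, 1, 0], [-4, -4, 1]]
The columns c1, c2, c3 of O are linearly dependent: -c1 + c2 = 0 (check each entry), so rank(O) ≤ 2.
The 2×2 minor from rows 1, 2, columns 1, 3 is 1·1 - 0·(-4) = 1 - 0 = 1 ≠ 0, so rank(O) = 2.
rank(O) = 2 < n = 3, so the pair (A, C) is not completely observable.

2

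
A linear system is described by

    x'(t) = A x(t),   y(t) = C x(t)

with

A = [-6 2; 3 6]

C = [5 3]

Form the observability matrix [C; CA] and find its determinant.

203

CA = [[-21, 28]]
Observability matrix O = [C; CA] = [[5, 3], [-21, 28]]
det(O) = 5·28 - 3·(-21) = 140 - (-63) = 203
Since det(O) ≠ 0, rank(O) = 2 and the system is completely observable.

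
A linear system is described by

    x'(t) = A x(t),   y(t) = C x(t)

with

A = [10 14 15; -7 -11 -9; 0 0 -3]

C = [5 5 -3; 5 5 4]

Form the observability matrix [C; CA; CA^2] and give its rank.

CA = [[15, 15, 39], [15, 15, 18]]
CA^2 = [[45, 45, -27], [45, 45, 36]]
Observability matrix O = [C; CA; CA^2] = [[5, 5, -3], [5, 5, 4], [15, 15, 39], [15, 15, 18], [45, 45, -27], [45, 45, 36]]
The columns c1, c2, c3 of O are linearly dependent: -c1 + c2 = 0 (check each entry), so rank(O) ≤ 2.
The 2×2 minor from rows 1, 2, columns 1, 3 is 5·4 - (-3)·5 = 20 - (-15) = 35 ≠ 0, so rank(O) = 2.
rank(O) = 2 < n = 3, so the pair (A, C) is not completely observable.

2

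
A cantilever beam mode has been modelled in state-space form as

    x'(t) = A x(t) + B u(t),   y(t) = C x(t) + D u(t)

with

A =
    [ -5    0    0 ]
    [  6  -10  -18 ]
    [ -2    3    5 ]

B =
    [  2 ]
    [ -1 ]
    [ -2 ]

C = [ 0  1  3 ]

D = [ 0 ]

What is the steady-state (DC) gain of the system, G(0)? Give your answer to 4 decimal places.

-7.0000

G(0) = C(-A)^{-1}B + D = -C A^{-1} B + D.
det A = -20, so A^{-1} = (1/-20)·adj(A) = [[-1/5, 0, 0], [-3/10, 5/4, 9/2], [1/10, -3/4, -5/2]]
A^{-1} B = [-2/5, -217/20, 119/20]^T
C A^{-1} B = 7
G(0) = D - C A^{-1} B = 0 - (7) = -7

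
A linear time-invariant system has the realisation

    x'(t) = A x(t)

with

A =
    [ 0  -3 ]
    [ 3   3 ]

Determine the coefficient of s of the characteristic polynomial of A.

-3

For a 2×2 matrix, det(sI - A) = s^2 - (tr A)s + det A.
tr A = 3, det A = 9.
So p(s) = s^2 - 3s + 9.
The coefficient of s is -3.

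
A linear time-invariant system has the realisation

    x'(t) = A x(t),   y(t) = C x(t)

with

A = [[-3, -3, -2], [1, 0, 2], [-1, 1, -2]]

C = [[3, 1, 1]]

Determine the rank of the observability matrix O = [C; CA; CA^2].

3

CA = [[-9, -8, -6]]
CA^2 = [[25, 21, 14]]
Observability matrix O = [C; CA; CA^2] = [[3, 1, 1], [-9, -8, -6], [25, 21, 14]]
det(O) = 3·((-8)·14 - (-6)·21) - 1·((-9)·14 - (-6)·25) + 1·((-9)·21 - (-8)·25) = 3·14 - 1·24 + 1·11 = 29 ≠ 0, so rank(O) = 3.
rank(O) = 3 = n, so the pair (A, C) is completely observable.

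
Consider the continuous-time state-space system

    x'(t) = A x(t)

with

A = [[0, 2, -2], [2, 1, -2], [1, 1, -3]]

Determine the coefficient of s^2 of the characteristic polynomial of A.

2

Expand det(sI - A) for the 3×3 matrix.
p(s) = s^3 + 2s^2 - 3s - 6.
(Check: constant term = det(-A) = (-1)^3 det A = -6; coefficient of s^2 = -tr A = 2.)
The coefficient of s^2 is 2.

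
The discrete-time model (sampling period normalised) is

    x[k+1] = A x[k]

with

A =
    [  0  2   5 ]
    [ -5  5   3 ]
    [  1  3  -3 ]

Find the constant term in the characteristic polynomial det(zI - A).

Expand det(zI - A) for the 3×3 matrix.
p(z) = z^3 - 2z^2 - 19z + 124.
(Check: constant term = det(-A) = (-1)^3 det A = 124; coefficient of z^2 = -tr A = -2.)
The constant term is 124.

124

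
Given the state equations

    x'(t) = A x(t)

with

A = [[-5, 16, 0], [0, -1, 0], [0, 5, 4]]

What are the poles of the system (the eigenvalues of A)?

det(sI - A) = s^3 - (tr A)s^2 + (M11 + M22 + M33)s - det A, where Mii is the 2×2 principal minor of A obtained by deleting row i and column i.
tr A = (-5) + (-1) + 4 = -2; M11 = (-1)·4 - 0·5 = -4 - 0 = -4; M22 = (-5)·4 - 0·0 = -20 - 0 = -20; M33 = (-5)·(-1) - 16·0 = 5 - 0 = 5; sum of minors = -19.
det A = (-5)·((-1)·4 - 0·5) - 16·(0·4 - 0·0) + 0·(0·5 - (-1)·0) = (-5)·(-4) - 16·0 + 0·0 = 20.
So p(s) = det(sI - A) = s^3 + 2s^2 - 19s - 20.
Rational-root test: any integer root divides -20. Testing small divisors, s = -1 works: p(-1) = -1 + 2 + 19 + (-20) = 0, so (s + 1) is a factor.
Dividing, p(s) = (s + 1)(s^2 + s - 20).
Factor s^2 + s - 20: two numbers with sum -1 and product -20 are 4 and -5, so s^2 + s - 20 = (s - 4)(s + 5).
Hence p(s) = (s - 4) (s + 1) (s + 5), with roots -5, -1, 4.
At least one eigenvalue has non-negative real part, so the system is not asymptotically stable.

-5, -1, 4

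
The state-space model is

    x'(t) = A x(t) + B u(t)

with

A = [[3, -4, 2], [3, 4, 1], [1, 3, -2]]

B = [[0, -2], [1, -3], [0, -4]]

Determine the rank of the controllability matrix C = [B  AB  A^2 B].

AB = [[-4, -2], [4, -22], [3, -3]]
A^2B = [[-22, 76], [7, -97], [2, -62]]
Controllability matrix C = [B  AB  A^2B] = [[0, -2, -4, -2, -22, 76], [1, -3, 4, -22, 7, -97], [0, -4, 3, -3, 2, -62]]
Take the 3×3 submatrix of C formed by columns 1, 2, 3: [[0, -2, -4], [1, -3, 4], [0, -4, 3]]. Its determinant is 0·((-3)·3 - 4·(-4)) - (-2)·(1·3 - 4·0) + (-4)·(1·(-4) - (-3)·0) = 0·7 - (-2)·3 + (-4)·(-4) = 22 ≠ 0.
So rank(C) ≥ 3; since C has 3 rows, rank(C) = 3.
rank(C) = 3 = n, so the pair (A, B) is completely controllable.

3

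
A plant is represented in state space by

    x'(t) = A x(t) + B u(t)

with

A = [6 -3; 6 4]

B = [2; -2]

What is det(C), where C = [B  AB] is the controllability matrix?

AB = [[18], [4]]
Controllability matrix C = [B  AB] = [[2, 18], [-2, 4]]
det(C) = 2·4 - 18·(-2) = 8 - (-36) = 44
Since det(C) ≠ 0, rank(C) = 2 and the system is completely controllable.

44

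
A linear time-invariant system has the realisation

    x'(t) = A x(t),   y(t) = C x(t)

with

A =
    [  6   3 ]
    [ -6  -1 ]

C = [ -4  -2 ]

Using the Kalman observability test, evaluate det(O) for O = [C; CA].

CA = [[-12, -10]]
Observability matrix O = [C; CA] = [[-4, -2], [-12, -10]]
det(O) = (-4)·(-10) - (-2)·(-12) = 40 - 24 = 16
Since det(O) ≠ 0, rank(O) = 2 and the system is completely observable.

16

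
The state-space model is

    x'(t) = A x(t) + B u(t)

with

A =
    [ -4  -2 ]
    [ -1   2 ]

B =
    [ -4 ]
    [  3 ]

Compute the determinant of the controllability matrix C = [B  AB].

-70

AB = [[10], [10]]
Controllability matrix C = [B  AB] = [[-4, 10], [3, 10]]
det(C) = (-4)·10 - 10·3 = -40 - 30 = -70
Since det(C) ≠ 0, rank(C) = 2 and the system is completely controllable.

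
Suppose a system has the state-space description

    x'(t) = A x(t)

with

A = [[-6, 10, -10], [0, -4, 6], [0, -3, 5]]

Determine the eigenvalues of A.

-6, -1, 2

det(sI - A) = s^3 - (tr A)s^2 + (M11 + M22 + M33)s - det A, where Mii is the 2×2 principal minor of A obtained by deleting row i and column i.
tr A = (-6) + (-4) + 5 = -5; M11 = (-4)·5 - 6·(-3) = -20 - (-18) = -2; M22 = (-6)·5 - (-10)·0 = -30 - 0 = -30; M33 = (-6)·(-4) - 10·0 = 24 - 0 = 24; sum of minors = -8.
det A = (-6)·((-4)·5 - 6·(-3)) - 10·(0·5 - 6·0) + (-10)·(0·(-3) - (-4)·0) = (-6)·(-2) - 10·0 + (-10)·0 = 12.
So p(s) = det(sI - A) = s^3 + 5s^2 - 8s - 12.
Rational-root test: any integer root divides -12. Testing small divisors, s = -1 works: p(-1) = -1 + 5 + 8 + (-12) = 0, so (s + 1) is a factor.
Dividing, p(s) = (s + 1)(s^2 + 4s - 12).
Factor s^2 + 4s - 12: two numbers with sum -4 and product -12 are 2 and -6, so s^2 + 4s - 12 = (s - 2)(s + 6).
Hence p(s) = (s - 2) (s + 1) (s + 6), with roots -6, -1, 2.
At least one eigenvalue has non-negative real part, so the system is not asymptotically stable.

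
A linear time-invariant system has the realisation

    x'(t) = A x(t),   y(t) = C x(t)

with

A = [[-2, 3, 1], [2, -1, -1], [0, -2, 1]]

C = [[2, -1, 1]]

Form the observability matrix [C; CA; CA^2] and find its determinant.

CA = [[-6, 5, 4]]
CA^2 = [[22, -31, -7]]
Observability matrix O = [C; CA; CA^2] = [[2, -1, 1], [-6, 5, 4], [22, -31, -7]]
Expanding along the first row, det(O) = 2·(5·(-7) - 4·(-31)) - (-1)·((-6)·(-7) - 4·22) + 1·((-6)·(-31) - 5·22) = 2·89 - (-1)·(-46) + 1·76 = 208
Since det(O) ≠ 0, rank(O) = 3 and the system is completely observable.

208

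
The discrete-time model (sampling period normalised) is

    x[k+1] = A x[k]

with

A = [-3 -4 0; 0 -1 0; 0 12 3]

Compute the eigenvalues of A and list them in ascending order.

-3, -1, 3

det(zI - A) = z^3 - (tr A)z^2 + (M11 + M22 + M33)z - det A, where Mii is the 2×2 principal minor of A obtained by deleting row i and column i.
tr A = (-3) + (-1) + 3 = -1; M11 = (-1)·3 - 0·12 = -3 - 0 = -3; M22 = (-3)·3 - 0·0 = -9 - 0 = -9; M33 = (-3)·(-1) - (-4)·0 = 3 - 0 = 3; sum of minors = -9.
det A = (-3)·((-1)·3 - 0·12) - (-4)·(0·3 - 0·0) + 0·(0·12 - (-1)·0) = (-3)·(-3) - (-4)·0 + 0·0 = 9.
So p(z) = det(zI - A) = z^3 + z^2 - 9z - 9.
Rational-root test: any integer root divides -9. Testing small divisors, z = -1 works: p(-1) = -1 + 1 + 9 + (-9) = 0, so (z + 1) is a factor.
Dividing, p(z) = (z + 1)(z^2 - 9).
Factor z^2 - 9: two numbers with sum 0 and product -9 are 3 and -3, so z^2 - 9 = (z - 3)(z + 3).
Hence p(z) = (z - 3) (z + 1) (z + 3), with roots -3, -1, 3.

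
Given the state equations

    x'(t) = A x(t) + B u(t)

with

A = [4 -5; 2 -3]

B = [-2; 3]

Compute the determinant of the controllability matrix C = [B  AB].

AB = [[-23], [-13]]
Controllability matrix C = [B  AB] = [[-2, -23], [3, -13]]
det(C) = (-2)·(-13) - (-23)·3 = 26 - (-69) = 95
Since det(C) ≠ 0, rank(C) = 2 and the system is completely controllable.

95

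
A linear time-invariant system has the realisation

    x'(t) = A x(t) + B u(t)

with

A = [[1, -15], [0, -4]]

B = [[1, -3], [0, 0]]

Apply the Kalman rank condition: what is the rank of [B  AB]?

AB = [[1, -3], [0, 0]]
Controllability matrix C = [B  AB] = [[1, -3, 1, -3], [0, 0, 0, 0]]
Every column of C is a scalar multiple of column 1 = [1, 0] (multipliers 1, -3, 1, -3), so the columns span a one-dimensional space.
C ≠ 0, hence rank(C) = 1.
rank(C) = 1 < n = 2, so the pair (A, B) is not completely controllable.

1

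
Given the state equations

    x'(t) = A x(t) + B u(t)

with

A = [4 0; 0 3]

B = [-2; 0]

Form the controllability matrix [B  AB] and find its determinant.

AB = [[-8], [0]]
Controllability matrix C = [B  AB] = [[-2, -8], [0, 0]]
det(C) = (-2)·0 - (-8)·0 = 0 - 0 = 0
Since det(C) = 0, rank(C) < 2 and the system is not completely controllable.

0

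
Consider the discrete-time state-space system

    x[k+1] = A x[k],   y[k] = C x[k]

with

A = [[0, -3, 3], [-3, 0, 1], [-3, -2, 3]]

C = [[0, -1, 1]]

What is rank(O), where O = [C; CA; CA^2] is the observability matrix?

CA = [[0, -2, 2]]
CA^2 = [[0, -4, 4]]
Observability matrix O = [C; CA; CA^2] = [[0, -1, 1], [0, -2, 2], [0, -4, 4]]
Every row of O is a scalar multiple of row 1 = [0, -1, 1] (multipliers 1, 2, 4), so the rows span a one-dimensional space.
O ≠ 0, hence rank(O) = 1.
rank(O) = 1 < n = 3, so the pair (A, C) is not completely observable.

1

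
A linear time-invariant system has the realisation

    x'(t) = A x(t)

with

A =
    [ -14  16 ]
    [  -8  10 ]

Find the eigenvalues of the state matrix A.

-6, 2

det(sI - A) = s^2 - (tr A)s + det A, with tr A = (-14) + 10 = -4 and det A = (-14)·10 - 16·(-8) = -140 - (-128) = -12.
So p(s) = det(sI - A) = s^2 + 4s - 12.
Factor s^2 + 4s - 12: two numbers with sum -4 and product -12 are 2 and -6, so s^2 + 4s - 12 = (s - 2)(s + 6).
Hence p(s) = (s - 2) (s + 6), with roots -6, 2.
At least one eigenvalue has non-negative real part, so the system is not asymptotically stable.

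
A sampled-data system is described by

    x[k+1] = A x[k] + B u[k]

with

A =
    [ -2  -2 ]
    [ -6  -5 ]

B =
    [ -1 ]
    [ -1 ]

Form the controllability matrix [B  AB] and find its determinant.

AB = [[4], [11]]
Controllability matrix C = [B  AB] = [[-1, 4], [-1, 11]]
det(C) = (-1)·11 - 4·(-1) = -11 - (-4) = -7
Since det(C) ≠ 0, rank(C) = 2 and the system is completely controllable.

-7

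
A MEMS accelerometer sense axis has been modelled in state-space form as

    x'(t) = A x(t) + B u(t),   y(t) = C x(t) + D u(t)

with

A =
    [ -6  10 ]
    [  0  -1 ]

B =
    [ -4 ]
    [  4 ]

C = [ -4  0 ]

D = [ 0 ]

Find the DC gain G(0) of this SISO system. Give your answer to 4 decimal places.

-24.0000

G(0) = C(-A)^{-1}B + D = -C A^{-1} B + D.
det A = 6, so A^{-1} = (1/6)·adj(A) = [[-1/6, -5/3], [0, -1]]
A^{-1} B = [-6, -4]^T
C A^{-1} B = 24
G(0) = D - C A^{-1} B = 0 - (24) = -24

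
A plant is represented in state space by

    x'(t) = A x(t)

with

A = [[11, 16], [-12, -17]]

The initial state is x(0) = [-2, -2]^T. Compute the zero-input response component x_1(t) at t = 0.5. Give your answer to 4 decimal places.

det(sI - A) = s^2 - (tr A)s + det A, with tr A = 11 + (-17) = -6 and det A = 11·(-17) - 16·(-12) = -187 - (-192) = 5.
So p(s) = det(sI - A) = s^2 + 6s + 5.
Factor s^2 + 6s + 5: two numbers with sum -6 and product 5 are -1 and -5, so s^2 + 6s + 5 = (s + 1)(s + 5).
Hence p(s) = (s + 1) (s + 5), with roots -5, -1.
The eigenvalues -5, -1 are distinct and real, so A is diagonalisable and x(t) = e^{At} x(0) = V diag(e^{λ_i t}) V^{-1} x(0), where the columns of V are the eigenvectors.
λ = -5: A - (-5)I = [[16, 16], [-12, -12]]. Row 1 gives 16·v1 + 16·v2 = 0, so take v_1 = [-1, 1]^T.
λ = -1: A - (-1)I = [[12, 16], [-12, -16]]. Row 1 gives 12·v1 + 16·v2 = 0, so take v_2 = [4, -3]^T.
V = [v_1 v_2] = [[-1, 4], [1, -3]] has det V = -1, so V^{-1} = adj(V)/det V = [[3, 4], [1, 1]].
Modal coordinates z(0) = V^{-1} x(0): 3·(-2) + 4·(-2) = -14; 1·(-2) + 1·(-2) = -4; so z(0) = [-14, -4]^T.
x_1(t) = Σ_i (v_i)_1 · z_i(0) · e^{λ_i t} (row 1 of V times the modal terms).
x_1(0.5) = (-1)·(-14)·e^{-5·0.5} + 4·(-4)·e^{-1·0.5} = 14·0.082085 + (-16)·0.606531 = -8.5553.

-8.5553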